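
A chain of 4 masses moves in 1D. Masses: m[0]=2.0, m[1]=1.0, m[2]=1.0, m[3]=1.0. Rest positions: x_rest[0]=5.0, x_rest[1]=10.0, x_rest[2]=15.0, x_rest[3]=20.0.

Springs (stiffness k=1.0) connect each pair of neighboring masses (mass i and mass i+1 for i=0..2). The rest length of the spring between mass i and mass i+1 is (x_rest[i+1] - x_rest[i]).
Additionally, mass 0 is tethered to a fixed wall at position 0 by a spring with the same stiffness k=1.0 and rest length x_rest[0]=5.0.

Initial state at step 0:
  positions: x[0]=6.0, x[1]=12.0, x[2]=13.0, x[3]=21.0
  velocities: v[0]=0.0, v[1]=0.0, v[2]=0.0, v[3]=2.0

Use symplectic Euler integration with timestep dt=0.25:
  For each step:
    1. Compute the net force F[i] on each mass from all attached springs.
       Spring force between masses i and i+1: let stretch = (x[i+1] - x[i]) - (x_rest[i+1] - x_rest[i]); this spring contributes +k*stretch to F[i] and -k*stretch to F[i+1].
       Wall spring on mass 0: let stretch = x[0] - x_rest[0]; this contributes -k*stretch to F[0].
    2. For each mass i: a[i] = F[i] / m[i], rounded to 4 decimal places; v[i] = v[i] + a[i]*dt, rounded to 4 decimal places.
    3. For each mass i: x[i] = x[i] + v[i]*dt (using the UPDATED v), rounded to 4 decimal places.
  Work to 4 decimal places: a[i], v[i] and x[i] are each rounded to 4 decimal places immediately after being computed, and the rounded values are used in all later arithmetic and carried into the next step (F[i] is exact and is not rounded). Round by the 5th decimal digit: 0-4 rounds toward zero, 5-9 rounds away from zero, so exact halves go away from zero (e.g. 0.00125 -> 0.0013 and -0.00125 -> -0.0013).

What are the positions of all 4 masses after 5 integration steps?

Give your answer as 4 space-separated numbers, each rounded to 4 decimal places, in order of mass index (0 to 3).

Step 0: x=[6.0000 12.0000 13.0000 21.0000] v=[0.0000 0.0000 0.0000 2.0000]
Step 1: x=[6.0000 11.6875 13.4375 21.3125] v=[0.0000 -1.2500 1.7500 1.2500]
Step 2: x=[5.9902 11.1289 14.2578 21.4453] v=[-0.0391 -2.2344 3.2813 0.5313]
Step 3: x=[5.9538 10.4447 15.3318 21.4414] v=[-0.1456 -2.7369 4.2960 -0.0156]
Step 4: x=[5.8717 9.7852 16.4822 21.3682] v=[-0.3285 -2.6379 4.6016 -0.2930]
Step 5: x=[5.7284 9.2997 17.5194 21.3021] v=[-0.5733 -1.9420 4.1489 -0.2645]

Answer: 5.7284 9.2997 17.5194 21.3021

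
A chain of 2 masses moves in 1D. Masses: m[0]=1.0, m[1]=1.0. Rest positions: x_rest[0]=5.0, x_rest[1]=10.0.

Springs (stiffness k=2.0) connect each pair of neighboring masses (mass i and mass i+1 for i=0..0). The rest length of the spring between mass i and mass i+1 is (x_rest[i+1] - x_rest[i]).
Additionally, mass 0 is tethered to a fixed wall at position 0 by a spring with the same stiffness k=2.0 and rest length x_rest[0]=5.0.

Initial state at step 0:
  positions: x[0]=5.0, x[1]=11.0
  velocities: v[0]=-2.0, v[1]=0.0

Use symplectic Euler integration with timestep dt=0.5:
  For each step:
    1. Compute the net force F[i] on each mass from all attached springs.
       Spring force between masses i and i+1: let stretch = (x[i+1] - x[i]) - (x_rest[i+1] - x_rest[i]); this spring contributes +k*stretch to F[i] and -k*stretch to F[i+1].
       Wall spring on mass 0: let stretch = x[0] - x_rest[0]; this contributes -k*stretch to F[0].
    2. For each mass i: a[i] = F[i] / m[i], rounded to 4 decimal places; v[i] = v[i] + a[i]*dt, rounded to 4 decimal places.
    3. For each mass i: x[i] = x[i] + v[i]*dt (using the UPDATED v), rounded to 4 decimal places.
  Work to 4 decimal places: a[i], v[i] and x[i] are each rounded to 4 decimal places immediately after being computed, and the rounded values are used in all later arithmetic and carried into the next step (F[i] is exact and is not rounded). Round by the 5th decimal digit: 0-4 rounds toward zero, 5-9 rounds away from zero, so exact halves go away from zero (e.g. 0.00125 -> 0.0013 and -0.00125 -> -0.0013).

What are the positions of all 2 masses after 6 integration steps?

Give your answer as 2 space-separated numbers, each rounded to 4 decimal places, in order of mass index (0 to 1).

Answer: 3.6250 9.1719

Derivation:
Step 0: x=[5.0000 11.0000] v=[-2.0000 0.0000]
Step 1: x=[4.5000 10.5000] v=[-1.0000 -1.0000]
Step 2: x=[4.7500 9.5000] v=[0.5000 -2.0000]
Step 3: x=[5.0000 8.6250] v=[0.5000 -1.7500]
Step 4: x=[4.5625 8.4375] v=[-0.8750 -0.3750]
Step 5: x=[3.7813 8.8125] v=[-1.5625 0.7500]
Step 6: x=[3.6250 9.1719] v=[-0.3126 0.7188]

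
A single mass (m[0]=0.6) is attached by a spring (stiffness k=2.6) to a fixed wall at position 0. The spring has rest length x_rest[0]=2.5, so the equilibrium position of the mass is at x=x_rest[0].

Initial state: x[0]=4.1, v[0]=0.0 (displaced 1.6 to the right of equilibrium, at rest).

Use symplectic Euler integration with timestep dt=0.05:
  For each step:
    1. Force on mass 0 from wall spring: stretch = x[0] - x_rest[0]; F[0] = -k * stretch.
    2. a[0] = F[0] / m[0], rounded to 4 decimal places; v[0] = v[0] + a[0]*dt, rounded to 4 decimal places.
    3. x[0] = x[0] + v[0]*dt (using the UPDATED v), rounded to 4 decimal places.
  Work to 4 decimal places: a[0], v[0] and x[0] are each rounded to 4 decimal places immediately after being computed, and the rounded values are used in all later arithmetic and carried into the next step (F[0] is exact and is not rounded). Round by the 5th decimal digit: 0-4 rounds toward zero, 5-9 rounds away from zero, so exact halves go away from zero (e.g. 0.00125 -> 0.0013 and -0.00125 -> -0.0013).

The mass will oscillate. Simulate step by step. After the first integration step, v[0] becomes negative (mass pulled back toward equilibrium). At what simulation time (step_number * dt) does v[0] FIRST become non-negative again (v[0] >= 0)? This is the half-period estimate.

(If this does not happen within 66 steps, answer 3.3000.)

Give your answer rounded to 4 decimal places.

Answer: 1.5500

Derivation:
Step 0: x=[4.1000] v=[0.0000]
Step 1: x=[4.0827] v=[-0.3467]
Step 2: x=[4.0482] v=[-0.6896]
Step 3: x=[3.9970] v=[-1.0250]
Step 4: x=[3.9295] v=[-1.3494]
Step 5: x=[3.8465] v=[-1.6591]
Step 6: x=[3.7490] v=[-1.9508]
Step 7: x=[3.6379] v=[-2.2214]
Step 8: x=[3.5145] v=[-2.4679]
Step 9: x=[3.3801] v=[-2.6877]
Step 10: x=[3.2362] v=[-2.8784]
Step 11: x=[3.0843] v=[-3.0379]
Step 12: x=[2.9261] v=[-3.1645]
Step 13: x=[2.7633] v=[-3.2568]
Step 14: x=[2.5976] v=[-3.3139]
Step 15: x=[2.4309] v=[-3.3350]
Step 16: x=[2.2649] v=[-3.3200]
Step 17: x=[2.1014] v=[-3.2691]
Step 18: x=[1.9423] v=[-3.1827]
Step 19: x=[1.7892] v=[-3.0619]
Step 20: x=[1.6438] v=[-2.9079]
Step 21: x=[1.5077] v=[-2.7224]
Step 22: x=[1.3823] v=[-2.5074]
Step 23: x=[1.2690] v=[-2.2652]
Step 24: x=[1.1691] v=[-1.9985]
Step 25: x=[1.0836] v=[-1.7101]
Step 26: x=[1.0134] v=[-1.4032]
Step 27: x=[0.9593] v=[-1.0811]
Step 28: x=[0.9219] v=[-0.7473]
Step 29: x=[0.9016] v=[-0.4054]
Step 30: x=[0.8986] v=[-0.0591]
Step 31: x=[0.9130] v=[0.2879]
First v>=0 after going negative at step 31, time=1.5500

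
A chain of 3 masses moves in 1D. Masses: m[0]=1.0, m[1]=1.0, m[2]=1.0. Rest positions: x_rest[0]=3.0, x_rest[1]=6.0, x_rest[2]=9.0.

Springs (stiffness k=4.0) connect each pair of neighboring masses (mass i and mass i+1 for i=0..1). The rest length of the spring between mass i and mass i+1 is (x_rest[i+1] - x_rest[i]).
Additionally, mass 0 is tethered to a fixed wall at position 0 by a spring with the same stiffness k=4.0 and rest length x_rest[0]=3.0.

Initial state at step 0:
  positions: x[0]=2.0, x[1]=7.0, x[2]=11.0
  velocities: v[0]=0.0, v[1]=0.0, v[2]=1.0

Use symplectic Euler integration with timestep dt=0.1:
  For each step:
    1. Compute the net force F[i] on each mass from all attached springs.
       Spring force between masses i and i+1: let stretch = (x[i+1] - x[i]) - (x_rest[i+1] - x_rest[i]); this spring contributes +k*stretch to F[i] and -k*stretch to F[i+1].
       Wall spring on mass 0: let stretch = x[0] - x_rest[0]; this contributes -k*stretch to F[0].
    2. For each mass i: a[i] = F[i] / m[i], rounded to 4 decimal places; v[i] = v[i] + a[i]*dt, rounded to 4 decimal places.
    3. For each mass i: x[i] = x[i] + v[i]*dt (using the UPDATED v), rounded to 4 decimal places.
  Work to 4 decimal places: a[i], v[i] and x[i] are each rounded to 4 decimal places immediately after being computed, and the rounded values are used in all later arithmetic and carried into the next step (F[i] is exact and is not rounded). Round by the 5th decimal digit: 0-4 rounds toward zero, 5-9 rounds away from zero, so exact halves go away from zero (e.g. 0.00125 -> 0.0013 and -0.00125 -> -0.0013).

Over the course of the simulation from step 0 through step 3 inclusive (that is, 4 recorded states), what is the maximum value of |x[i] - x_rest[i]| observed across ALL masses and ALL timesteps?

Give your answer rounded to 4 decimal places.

Step 0: x=[2.0000 7.0000 11.0000] v=[0.0000 0.0000 1.0000]
Step 1: x=[2.1200 6.9600 11.0600] v=[1.2000 -0.4000 0.6000]
Step 2: x=[2.3488 6.8904 11.0760] v=[2.2880 -0.6960 0.1600]
Step 3: x=[2.6653 6.8066 11.0446] v=[3.1651 -0.8384 -0.3142]
Max displacement = 2.0760

Answer: 2.0760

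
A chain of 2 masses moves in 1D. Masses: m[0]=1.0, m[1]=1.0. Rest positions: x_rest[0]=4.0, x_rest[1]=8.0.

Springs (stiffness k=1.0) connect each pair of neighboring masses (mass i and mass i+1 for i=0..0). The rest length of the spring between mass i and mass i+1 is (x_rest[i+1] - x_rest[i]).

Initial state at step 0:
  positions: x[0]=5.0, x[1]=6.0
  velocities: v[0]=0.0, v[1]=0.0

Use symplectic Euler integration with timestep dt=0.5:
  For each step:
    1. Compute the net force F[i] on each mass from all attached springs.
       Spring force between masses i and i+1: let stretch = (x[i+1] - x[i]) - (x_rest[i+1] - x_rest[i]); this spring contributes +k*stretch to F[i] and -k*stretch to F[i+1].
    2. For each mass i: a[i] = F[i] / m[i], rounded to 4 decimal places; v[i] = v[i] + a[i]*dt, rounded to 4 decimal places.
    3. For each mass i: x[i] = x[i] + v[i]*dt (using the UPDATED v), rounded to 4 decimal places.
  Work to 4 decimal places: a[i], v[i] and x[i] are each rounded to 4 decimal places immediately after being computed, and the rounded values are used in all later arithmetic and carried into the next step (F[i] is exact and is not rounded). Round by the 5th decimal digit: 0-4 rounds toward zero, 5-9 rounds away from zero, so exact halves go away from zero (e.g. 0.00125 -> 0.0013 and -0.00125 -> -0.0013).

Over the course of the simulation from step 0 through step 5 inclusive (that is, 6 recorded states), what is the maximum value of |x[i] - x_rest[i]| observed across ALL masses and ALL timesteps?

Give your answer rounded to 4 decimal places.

Step 0: x=[5.0000 6.0000] v=[0.0000 0.0000]
Step 1: x=[4.2500 6.7500] v=[-1.5000 1.5000]
Step 2: x=[3.1250 7.8750] v=[-2.2500 2.2500]
Step 3: x=[2.1875 8.8125] v=[-1.8750 1.8750]
Step 4: x=[1.9063 9.0938] v=[-0.5625 0.5625]
Step 5: x=[2.4220 8.5782] v=[1.0313 -1.0313]
Max displacement = 2.0937

Answer: 2.0937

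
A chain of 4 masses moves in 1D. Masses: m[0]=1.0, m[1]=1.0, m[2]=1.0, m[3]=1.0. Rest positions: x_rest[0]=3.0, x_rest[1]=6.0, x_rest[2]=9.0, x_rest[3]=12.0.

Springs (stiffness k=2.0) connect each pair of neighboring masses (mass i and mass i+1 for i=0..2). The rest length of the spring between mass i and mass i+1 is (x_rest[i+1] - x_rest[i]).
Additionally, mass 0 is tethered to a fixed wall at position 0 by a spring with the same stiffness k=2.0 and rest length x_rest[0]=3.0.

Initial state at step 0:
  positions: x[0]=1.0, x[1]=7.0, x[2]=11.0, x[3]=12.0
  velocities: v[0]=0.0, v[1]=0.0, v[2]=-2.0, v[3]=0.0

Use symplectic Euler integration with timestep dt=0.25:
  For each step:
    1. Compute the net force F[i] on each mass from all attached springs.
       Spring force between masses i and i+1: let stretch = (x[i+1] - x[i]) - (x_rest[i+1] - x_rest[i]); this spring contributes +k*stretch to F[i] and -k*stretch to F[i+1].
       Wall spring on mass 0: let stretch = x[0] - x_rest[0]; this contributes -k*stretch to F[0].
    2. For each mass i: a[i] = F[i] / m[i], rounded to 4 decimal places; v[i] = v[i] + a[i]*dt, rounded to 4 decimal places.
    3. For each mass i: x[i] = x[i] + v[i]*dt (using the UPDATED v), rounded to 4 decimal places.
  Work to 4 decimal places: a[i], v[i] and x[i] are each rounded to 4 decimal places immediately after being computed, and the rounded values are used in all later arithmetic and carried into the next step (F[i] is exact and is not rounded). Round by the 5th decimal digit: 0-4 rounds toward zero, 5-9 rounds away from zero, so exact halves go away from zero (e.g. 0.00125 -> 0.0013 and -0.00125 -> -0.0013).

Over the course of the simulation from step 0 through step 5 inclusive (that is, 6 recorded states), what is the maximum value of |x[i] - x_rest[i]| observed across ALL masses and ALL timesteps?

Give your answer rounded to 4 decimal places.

Step 0: x=[1.0000 7.0000 11.0000 12.0000] v=[0.0000 0.0000 -2.0000 0.0000]
Step 1: x=[1.6250 6.7500 10.1250 12.2500] v=[2.5000 -1.0000 -3.5000 1.0000]
Step 2: x=[2.6875 6.2813 9.0938 12.6094] v=[4.2500 -1.8750 -4.1250 1.4375]
Step 3: x=[3.8633 5.7149 8.1504 12.9043] v=[4.7032 -2.2657 -3.7735 1.1797]
Step 4: x=[4.7877 5.2215 7.4968 12.9800] v=[3.6974 -1.9738 -2.6143 0.3028]
Step 5: x=[5.1678 4.9582 7.2442 12.7453] v=[1.5205 -1.0531 -1.0104 -0.9388]
Max displacement = 2.1678

Answer: 2.1678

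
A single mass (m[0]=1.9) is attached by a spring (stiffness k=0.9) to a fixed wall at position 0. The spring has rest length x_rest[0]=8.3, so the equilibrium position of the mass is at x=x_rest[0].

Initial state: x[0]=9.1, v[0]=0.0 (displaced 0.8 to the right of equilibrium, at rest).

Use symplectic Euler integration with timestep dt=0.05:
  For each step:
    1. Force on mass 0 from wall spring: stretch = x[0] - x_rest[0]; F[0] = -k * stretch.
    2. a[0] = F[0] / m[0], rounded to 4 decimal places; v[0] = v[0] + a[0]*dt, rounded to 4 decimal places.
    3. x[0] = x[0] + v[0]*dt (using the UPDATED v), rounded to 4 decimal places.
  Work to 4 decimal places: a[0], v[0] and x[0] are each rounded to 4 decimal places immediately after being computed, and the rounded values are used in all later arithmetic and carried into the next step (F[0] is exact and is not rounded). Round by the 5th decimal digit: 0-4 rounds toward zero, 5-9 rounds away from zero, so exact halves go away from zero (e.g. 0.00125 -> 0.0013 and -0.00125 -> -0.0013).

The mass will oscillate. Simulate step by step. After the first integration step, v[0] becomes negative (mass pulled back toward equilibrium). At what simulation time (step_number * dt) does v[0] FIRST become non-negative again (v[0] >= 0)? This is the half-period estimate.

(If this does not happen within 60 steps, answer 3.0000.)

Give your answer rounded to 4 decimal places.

Answer: 3.0000

Derivation:
Step 0: x=[9.1000] v=[0.0000]
Step 1: x=[9.0991] v=[-0.0189]
Step 2: x=[9.0972] v=[-0.0378]
Step 3: x=[9.0944] v=[-0.0567]
Step 4: x=[9.0906] v=[-0.0755]
Step 5: x=[9.0859] v=[-0.0942]
Step 6: x=[9.0803] v=[-0.1128]
Step 7: x=[9.0737] v=[-0.1313]
Step 8: x=[9.0662] v=[-0.1496]
Step 9: x=[9.0578] v=[-0.1677]
Step 10: x=[9.0485] v=[-0.1857]
Step 11: x=[9.0383] v=[-0.2034]
Step 12: x=[9.0273] v=[-0.2209]
Step 13: x=[9.0154] v=[-0.2381]
Step 14: x=[9.0027] v=[-0.2550]
Step 15: x=[8.9891] v=[-0.2716]
Step 16: x=[8.9747] v=[-0.2879]
Step 17: x=[8.9595] v=[-0.3039]
Step 18: x=[8.9435] v=[-0.3195]
Step 19: x=[8.9268] v=[-0.3347]
Step 20: x=[8.9093] v=[-0.3495]
Step 21: x=[8.8911] v=[-0.3639]
Step 22: x=[8.8722] v=[-0.3779]
Step 23: x=[8.8526] v=[-0.3915]
Step 24: x=[8.8324] v=[-0.4046]
Step 25: x=[8.8115] v=[-0.4172]
Step 26: x=[8.7900] v=[-0.4293]
Step 27: x=[8.7680] v=[-0.4409]
Step 28: x=[8.7454] v=[-0.4520]
Step 29: x=[8.7223] v=[-0.4626]
Step 30: x=[8.6987] v=[-0.4726]
Step 31: x=[8.6746] v=[-0.4820]
Step 32: x=[8.6501] v=[-0.4909]
Step 33: x=[8.6251] v=[-0.4992]
Step 34: x=[8.5998] v=[-0.5069]
Step 35: x=[8.5741] v=[-0.5140]
Step 36: x=[8.5481] v=[-0.5205]
Step 37: x=[8.5218] v=[-0.5264]
Step 38: x=[8.4952] v=[-0.5317]
Step 39: x=[8.4684] v=[-0.5363]
Step 40: x=[8.4414] v=[-0.5403]
Step 41: x=[8.4142] v=[-0.5437]
Step 42: x=[8.3869] v=[-0.5464]
Step 43: x=[8.3595] v=[-0.5485]
Step 44: x=[8.3320] v=[-0.5499]
Step 45: x=[8.3045] v=[-0.5507]
Step 46: x=[8.2770] v=[-0.5508]
Step 47: x=[8.2495] v=[-0.5503]
Step 48: x=[8.2220] v=[-0.5491]
Step 49: x=[8.1946] v=[-0.5473]
Step 50: x=[8.1674] v=[-0.5448]
Step 51: x=[8.1403] v=[-0.5417]
Step 52: x=[8.1134] v=[-0.5379]
Step 53: x=[8.0867] v=[-0.5335]
Step 54: x=[8.0603] v=[-0.5285]
Step 55: x=[8.0342] v=[-0.5228]
Step 56: x=[8.0084] v=[-0.5165]
Step 57: x=[7.9829] v=[-0.5096]
Step 58: x=[7.9578] v=[-0.5021]
Step 59: x=[7.9331] v=[-0.4940]
Step 60: x=[7.9088] v=[-0.4853]
v[0] did not become non-negative within 60 steps; using fallback time=3.0000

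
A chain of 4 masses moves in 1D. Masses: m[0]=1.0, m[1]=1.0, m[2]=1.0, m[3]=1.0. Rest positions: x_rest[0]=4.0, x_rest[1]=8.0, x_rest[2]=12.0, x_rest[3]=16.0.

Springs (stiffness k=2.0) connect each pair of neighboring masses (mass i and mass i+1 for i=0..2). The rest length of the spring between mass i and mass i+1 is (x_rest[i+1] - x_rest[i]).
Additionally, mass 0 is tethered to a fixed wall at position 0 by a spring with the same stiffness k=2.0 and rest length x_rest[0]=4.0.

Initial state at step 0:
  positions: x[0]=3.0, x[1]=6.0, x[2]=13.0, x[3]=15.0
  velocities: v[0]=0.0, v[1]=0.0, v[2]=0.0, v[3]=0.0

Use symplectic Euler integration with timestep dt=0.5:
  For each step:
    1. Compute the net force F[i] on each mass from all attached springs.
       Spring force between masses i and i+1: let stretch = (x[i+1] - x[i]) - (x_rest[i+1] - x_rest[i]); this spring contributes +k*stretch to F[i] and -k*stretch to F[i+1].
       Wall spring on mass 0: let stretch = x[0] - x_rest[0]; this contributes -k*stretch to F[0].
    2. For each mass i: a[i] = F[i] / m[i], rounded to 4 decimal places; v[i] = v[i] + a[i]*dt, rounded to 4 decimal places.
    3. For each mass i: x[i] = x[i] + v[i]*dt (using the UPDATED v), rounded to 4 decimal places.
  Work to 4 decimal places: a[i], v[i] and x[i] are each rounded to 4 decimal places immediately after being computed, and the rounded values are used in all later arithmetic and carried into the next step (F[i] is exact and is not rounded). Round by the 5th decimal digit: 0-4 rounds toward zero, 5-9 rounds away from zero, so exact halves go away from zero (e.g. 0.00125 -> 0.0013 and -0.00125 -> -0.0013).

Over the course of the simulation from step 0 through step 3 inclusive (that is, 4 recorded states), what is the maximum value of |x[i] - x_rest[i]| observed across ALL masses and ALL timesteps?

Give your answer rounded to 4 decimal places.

Step 0: x=[3.0000 6.0000 13.0000 15.0000] v=[0.0000 0.0000 0.0000 0.0000]
Step 1: x=[3.0000 8.0000 10.5000 16.0000] v=[0.0000 4.0000 -5.0000 2.0000]
Step 2: x=[4.0000 8.7500 9.5000 16.2500] v=[2.0000 1.5000 -2.0000 0.5000]
Step 3: x=[5.3750 7.5000 11.5000 15.1250] v=[2.7500 -2.5000 4.0000 -2.2500]
Max displacement = 2.5000

Answer: 2.5000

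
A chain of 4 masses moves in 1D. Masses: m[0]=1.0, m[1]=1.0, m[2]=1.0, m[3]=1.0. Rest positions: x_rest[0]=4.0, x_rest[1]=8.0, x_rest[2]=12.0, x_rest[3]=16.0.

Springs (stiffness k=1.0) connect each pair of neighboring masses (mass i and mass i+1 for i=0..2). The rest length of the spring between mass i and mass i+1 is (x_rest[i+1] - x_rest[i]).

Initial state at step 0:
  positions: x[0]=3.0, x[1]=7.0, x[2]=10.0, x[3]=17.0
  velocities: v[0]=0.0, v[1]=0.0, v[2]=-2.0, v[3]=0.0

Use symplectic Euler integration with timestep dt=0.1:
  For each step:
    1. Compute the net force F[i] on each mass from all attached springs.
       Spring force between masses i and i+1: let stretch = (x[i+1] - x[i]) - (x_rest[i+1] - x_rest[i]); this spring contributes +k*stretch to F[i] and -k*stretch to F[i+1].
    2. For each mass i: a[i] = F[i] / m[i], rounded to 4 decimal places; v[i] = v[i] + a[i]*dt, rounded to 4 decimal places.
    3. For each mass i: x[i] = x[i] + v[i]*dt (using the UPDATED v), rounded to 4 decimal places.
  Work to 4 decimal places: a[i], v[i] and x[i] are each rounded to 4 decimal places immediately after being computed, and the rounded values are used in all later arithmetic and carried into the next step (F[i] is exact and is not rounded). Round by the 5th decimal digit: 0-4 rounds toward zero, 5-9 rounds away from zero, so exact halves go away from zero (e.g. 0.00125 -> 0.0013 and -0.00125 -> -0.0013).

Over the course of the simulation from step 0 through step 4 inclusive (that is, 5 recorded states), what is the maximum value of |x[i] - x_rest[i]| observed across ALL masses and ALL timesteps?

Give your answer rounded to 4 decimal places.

Step 0: x=[3.0000 7.0000 10.0000 17.0000] v=[0.0000 0.0000 -2.0000 0.0000]
Step 1: x=[3.0000 6.9900 9.8400 16.9700] v=[0.0000 -0.1000 -1.6000 -0.3000]
Step 2: x=[2.9999 6.9686 9.7228 16.9087] v=[-0.0010 -0.2140 -1.1720 -0.6130]
Step 3: x=[2.9995 6.9351 9.6499 16.8155] v=[-0.0041 -0.3355 -0.7288 -0.9316]
Step 4: x=[2.9985 6.8893 9.6215 16.6907] v=[-0.0105 -0.4576 -0.2837 -1.2482]
Max displacement = 2.3785

Answer: 2.3785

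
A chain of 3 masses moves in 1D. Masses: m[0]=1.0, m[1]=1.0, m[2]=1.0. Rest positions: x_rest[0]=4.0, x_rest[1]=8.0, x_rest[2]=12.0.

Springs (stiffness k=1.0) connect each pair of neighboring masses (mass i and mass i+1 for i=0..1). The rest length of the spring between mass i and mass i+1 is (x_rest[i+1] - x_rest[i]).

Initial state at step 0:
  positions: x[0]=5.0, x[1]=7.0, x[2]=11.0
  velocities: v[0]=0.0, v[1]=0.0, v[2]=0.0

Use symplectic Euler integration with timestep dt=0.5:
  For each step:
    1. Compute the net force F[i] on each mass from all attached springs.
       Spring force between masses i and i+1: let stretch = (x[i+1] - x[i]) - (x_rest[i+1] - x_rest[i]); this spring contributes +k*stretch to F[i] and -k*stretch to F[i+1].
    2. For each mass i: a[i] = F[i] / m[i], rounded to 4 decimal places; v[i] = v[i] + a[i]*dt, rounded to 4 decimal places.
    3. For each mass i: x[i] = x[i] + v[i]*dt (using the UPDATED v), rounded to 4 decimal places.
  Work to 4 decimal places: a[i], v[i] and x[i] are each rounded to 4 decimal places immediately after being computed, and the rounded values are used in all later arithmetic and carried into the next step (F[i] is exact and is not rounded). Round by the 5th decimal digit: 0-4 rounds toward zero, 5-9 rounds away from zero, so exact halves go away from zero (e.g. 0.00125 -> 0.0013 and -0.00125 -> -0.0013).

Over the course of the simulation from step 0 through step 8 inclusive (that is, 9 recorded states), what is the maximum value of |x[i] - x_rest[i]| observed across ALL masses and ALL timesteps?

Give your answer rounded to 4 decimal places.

Answer: 1.2343

Derivation:
Step 0: x=[5.0000 7.0000 11.0000] v=[0.0000 0.0000 0.0000]
Step 1: x=[4.5000 7.5000 11.0000] v=[-1.0000 1.0000 0.0000]
Step 2: x=[3.7500 8.1250 11.1250] v=[-1.5000 1.2500 0.2500]
Step 3: x=[3.0938 8.4063 11.5000] v=[-1.3125 0.5625 0.7500]
Step 4: x=[2.7657 8.1329 12.1016] v=[-0.6563 -0.5469 1.2032]
Step 5: x=[2.7794 7.5098 12.7111] v=[0.0273 -1.2462 1.2189]
Step 6: x=[2.9757 7.0044 13.0203] v=[0.3925 -1.0108 0.6183]
Step 7: x=[3.1792 6.9958 12.8255] v=[0.4069 -0.0172 -0.3897]
Step 8: x=[3.3368 7.4905 12.1732] v=[0.3152 0.9894 -1.3046]
Max displacement = 1.2343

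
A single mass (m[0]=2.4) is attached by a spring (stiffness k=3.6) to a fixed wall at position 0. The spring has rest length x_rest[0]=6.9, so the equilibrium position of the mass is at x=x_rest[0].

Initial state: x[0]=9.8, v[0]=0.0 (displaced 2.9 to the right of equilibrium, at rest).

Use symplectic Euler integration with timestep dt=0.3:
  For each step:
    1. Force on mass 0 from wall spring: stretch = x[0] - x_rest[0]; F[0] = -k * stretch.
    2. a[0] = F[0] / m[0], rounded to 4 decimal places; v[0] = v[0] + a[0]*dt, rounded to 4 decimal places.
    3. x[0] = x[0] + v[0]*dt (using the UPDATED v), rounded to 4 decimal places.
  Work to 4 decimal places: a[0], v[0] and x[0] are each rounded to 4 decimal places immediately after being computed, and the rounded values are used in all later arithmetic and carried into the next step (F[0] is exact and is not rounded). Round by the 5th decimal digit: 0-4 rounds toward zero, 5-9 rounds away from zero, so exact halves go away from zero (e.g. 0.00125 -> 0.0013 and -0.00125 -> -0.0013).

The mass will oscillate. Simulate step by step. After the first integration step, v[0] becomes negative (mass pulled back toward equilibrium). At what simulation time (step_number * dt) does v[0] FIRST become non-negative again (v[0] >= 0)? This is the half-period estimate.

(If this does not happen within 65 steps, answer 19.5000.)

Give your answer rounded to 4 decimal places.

Answer: 2.7000

Derivation:
Step 0: x=[9.8000] v=[0.0000]
Step 1: x=[9.4085] v=[-1.3050]
Step 2: x=[8.6784] v=[-2.4338]
Step 3: x=[7.7082] v=[-3.2341]
Step 4: x=[6.6289] v=[-3.5978]
Step 5: x=[5.5862] v=[-3.4758]
Step 6: x=[4.7208] v=[-2.8846]
Step 7: x=[4.1496] v=[-1.9040]
Step 8: x=[3.9497] v=[-0.6663]
Step 9: x=[4.1481] v=[0.6614]
First v>=0 after going negative at step 9, time=2.7000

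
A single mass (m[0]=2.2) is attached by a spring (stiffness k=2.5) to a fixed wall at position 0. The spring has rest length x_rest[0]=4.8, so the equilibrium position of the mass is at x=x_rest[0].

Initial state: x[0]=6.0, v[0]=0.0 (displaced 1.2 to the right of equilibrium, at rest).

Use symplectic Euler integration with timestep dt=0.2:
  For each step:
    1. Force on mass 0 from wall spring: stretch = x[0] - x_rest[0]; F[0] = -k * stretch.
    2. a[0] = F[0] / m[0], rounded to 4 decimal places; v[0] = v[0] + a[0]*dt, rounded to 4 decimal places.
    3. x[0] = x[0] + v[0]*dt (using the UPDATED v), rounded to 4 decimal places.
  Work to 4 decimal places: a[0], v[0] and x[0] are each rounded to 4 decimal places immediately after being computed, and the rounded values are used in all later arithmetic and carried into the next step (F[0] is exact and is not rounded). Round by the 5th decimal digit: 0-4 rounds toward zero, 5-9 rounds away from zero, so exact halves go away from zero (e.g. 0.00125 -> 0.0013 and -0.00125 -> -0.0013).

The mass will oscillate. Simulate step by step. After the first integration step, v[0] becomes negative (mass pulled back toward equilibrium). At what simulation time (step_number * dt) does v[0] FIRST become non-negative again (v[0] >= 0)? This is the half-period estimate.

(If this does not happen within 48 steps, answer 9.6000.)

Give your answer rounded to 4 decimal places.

Answer: 3.0000

Derivation:
Step 0: x=[6.0000] v=[0.0000]
Step 1: x=[5.9455] v=[-0.2727]
Step 2: x=[5.8389] v=[-0.5330]
Step 3: x=[5.6851] v=[-0.7691]
Step 4: x=[5.4910] v=[-0.9703]
Step 5: x=[5.2655] v=[-1.1273]
Step 6: x=[5.0189] v=[-1.2331]
Step 7: x=[4.7623] v=[-1.2829]
Step 8: x=[4.5074] v=[-1.2743]
Step 9: x=[4.2658] v=[-1.2078]
Step 10: x=[4.0485] v=[-1.0864]
Step 11: x=[3.8654] v=[-0.9156]
Step 12: x=[3.7248] v=[-0.7032]
Step 13: x=[3.6330] v=[-0.4588]
Step 14: x=[3.5943] v=[-0.1936]
Step 15: x=[3.6104] v=[0.0804]
First v>=0 after going negative at step 15, time=3.0000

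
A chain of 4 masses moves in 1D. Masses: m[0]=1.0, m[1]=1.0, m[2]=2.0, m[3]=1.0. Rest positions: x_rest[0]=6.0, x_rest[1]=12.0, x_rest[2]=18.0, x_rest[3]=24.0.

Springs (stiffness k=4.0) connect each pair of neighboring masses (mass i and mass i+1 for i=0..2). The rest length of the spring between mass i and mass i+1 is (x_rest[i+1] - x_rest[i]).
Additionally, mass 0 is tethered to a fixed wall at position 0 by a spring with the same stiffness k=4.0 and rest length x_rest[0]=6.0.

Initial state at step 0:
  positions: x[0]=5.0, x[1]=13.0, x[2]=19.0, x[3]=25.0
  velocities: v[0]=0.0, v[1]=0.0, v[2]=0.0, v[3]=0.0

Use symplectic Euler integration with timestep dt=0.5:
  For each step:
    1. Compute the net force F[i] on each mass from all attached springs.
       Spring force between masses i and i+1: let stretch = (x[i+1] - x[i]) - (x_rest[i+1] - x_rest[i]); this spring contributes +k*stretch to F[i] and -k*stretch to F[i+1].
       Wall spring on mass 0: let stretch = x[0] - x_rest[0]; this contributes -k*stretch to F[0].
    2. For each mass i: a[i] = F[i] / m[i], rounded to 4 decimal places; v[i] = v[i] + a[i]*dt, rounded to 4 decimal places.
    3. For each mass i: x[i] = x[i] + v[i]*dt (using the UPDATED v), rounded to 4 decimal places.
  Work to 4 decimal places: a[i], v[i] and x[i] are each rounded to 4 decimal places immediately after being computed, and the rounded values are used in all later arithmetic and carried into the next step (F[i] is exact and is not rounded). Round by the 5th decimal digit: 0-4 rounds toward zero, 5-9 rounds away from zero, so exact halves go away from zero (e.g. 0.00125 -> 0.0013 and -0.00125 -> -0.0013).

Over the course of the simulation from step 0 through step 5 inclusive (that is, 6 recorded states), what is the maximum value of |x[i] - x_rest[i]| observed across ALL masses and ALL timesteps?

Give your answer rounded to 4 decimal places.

Step 0: x=[5.0000 13.0000 19.0000 25.0000] v=[0.0000 0.0000 0.0000 0.0000]
Step 1: x=[8.0000 11.0000 19.0000 25.0000] v=[6.0000 -4.0000 0.0000 0.0000]
Step 2: x=[6.0000 14.0000 18.0000 25.0000] v=[-4.0000 6.0000 -2.0000 0.0000]
Step 3: x=[6.0000 13.0000 18.5000 24.0000] v=[0.0000 -2.0000 1.0000 -2.0000]
Step 4: x=[7.0000 10.5000 19.0000 23.5000] v=[2.0000 -5.0000 1.0000 -1.0000]
Step 5: x=[4.5000 13.0000 17.5000 24.5000] v=[-5.0000 5.0000 -3.0000 2.0000]
Max displacement = 2.0000

Answer: 2.0000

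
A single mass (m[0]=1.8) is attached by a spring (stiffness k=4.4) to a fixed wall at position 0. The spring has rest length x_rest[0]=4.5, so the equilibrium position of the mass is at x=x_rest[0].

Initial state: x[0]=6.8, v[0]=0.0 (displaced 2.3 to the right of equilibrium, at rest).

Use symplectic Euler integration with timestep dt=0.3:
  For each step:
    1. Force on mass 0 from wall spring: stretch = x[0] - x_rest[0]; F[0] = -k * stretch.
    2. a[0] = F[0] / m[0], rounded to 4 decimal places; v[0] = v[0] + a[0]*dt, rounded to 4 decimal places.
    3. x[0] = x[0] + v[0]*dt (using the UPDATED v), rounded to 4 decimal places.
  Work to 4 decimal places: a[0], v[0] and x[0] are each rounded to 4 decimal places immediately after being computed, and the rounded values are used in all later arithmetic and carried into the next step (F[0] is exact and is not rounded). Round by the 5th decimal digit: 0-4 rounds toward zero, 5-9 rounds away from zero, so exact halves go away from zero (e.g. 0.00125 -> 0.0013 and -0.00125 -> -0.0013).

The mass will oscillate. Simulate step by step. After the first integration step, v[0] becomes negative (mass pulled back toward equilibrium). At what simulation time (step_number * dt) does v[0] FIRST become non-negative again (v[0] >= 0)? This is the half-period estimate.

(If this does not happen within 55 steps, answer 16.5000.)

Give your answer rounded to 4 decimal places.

Step 0: x=[6.8000] v=[0.0000]
Step 1: x=[6.2940] v=[-1.6867]
Step 2: x=[5.3933] v=[-3.0023]
Step 3: x=[4.2961] v=[-3.6574]
Step 4: x=[3.2437] v=[-3.5079]
Step 5: x=[2.4677] v=[-2.5866]
Step 6: x=[2.1388] v=[-1.0963]
Step 7: x=[2.3294] v=[0.6352]
First v>=0 after going negative at step 7, time=2.1000

Answer: 2.1000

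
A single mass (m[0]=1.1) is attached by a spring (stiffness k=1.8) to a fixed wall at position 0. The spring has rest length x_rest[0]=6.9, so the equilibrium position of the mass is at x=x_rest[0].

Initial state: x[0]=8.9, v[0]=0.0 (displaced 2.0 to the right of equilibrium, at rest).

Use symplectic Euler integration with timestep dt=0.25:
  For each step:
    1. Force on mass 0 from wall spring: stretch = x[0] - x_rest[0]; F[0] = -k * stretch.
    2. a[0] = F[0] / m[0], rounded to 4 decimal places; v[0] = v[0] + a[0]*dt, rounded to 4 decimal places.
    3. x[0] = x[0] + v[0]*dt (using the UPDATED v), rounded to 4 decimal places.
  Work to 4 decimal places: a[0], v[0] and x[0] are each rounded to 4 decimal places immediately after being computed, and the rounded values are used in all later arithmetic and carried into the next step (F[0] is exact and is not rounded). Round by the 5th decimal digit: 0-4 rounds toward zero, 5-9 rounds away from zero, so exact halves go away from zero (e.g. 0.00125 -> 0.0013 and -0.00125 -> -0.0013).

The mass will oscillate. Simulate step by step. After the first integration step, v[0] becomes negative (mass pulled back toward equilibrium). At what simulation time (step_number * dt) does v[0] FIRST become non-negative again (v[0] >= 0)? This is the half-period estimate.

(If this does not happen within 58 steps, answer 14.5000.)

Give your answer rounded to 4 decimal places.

Step 0: x=[8.9000] v=[0.0000]
Step 1: x=[8.6955] v=[-0.8182]
Step 2: x=[8.3073] v=[-1.5527]
Step 3: x=[7.7752] v=[-2.1284]
Step 4: x=[7.1536] v=[-2.4864]
Step 5: x=[6.5061] v=[-2.5902]
Step 6: x=[5.8988] v=[-2.4291]
Step 7: x=[5.3939] v=[-2.0195]
Step 8: x=[5.0431] v=[-1.4034]
Step 9: x=[4.8822] v=[-0.6438]
Step 10: x=[4.9276] v=[0.1817]
First v>=0 after going negative at step 10, time=2.5000

Answer: 2.5000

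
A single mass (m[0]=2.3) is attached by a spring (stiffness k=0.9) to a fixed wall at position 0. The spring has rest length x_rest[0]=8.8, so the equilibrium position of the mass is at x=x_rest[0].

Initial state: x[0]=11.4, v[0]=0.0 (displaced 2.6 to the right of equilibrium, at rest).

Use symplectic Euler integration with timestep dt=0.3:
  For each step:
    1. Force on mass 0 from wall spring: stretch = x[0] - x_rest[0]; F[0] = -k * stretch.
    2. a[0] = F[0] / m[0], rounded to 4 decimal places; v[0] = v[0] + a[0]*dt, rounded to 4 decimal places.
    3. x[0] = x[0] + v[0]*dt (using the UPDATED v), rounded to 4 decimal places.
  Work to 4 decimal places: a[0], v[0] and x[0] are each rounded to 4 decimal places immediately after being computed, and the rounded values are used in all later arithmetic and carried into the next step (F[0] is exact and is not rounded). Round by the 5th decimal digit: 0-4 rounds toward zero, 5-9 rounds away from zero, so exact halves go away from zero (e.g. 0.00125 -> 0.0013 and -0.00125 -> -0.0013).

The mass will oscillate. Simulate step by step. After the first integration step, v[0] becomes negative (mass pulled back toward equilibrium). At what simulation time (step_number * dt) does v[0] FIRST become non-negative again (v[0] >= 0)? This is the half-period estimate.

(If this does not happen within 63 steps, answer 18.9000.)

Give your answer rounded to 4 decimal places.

Step 0: x=[11.4000] v=[0.0000]
Step 1: x=[11.3084] v=[-0.3052]
Step 2: x=[11.1285] v=[-0.5997]
Step 3: x=[10.8666] v=[-0.8731]
Step 4: x=[10.5319] v=[-1.1157]
Step 5: x=[10.1362] v=[-1.3190]
Step 6: x=[9.6934] v=[-1.4759]
Step 7: x=[9.2192] v=[-1.5808]
Step 8: x=[8.7302] v=[-1.6300]
Step 9: x=[8.2437] v=[-1.6218]
Step 10: x=[7.7768] v=[-1.5565]
Step 11: x=[7.3459] v=[-1.4364]
Step 12: x=[6.9662] v=[-1.2657]
Step 13: x=[6.6511] v=[-1.0504]
Step 14: x=[6.4117] v=[-0.7981]
Step 15: x=[6.2564] v=[-0.5177]
Step 16: x=[6.1907] v=[-0.2191]
Step 17: x=[6.2169] v=[0.0872]
First v>=0 after going negative at step 17, time=5.1000

Answer: 5.1000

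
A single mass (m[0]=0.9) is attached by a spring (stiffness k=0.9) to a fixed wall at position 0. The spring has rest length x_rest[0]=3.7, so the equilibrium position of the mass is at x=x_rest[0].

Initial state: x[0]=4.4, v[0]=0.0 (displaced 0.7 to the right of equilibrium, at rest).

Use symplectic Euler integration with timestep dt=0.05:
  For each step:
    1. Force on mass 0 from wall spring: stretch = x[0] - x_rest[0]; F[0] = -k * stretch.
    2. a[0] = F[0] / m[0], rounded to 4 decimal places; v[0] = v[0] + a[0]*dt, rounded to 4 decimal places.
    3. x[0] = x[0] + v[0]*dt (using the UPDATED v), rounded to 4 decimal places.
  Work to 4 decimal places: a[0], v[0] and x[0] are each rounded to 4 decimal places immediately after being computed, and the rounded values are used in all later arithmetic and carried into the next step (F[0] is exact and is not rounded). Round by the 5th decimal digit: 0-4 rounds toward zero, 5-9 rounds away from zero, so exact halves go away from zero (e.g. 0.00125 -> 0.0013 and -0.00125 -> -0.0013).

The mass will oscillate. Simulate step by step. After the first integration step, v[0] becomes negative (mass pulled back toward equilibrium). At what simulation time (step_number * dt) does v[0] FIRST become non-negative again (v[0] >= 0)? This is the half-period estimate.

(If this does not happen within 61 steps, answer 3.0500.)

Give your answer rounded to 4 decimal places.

Answer: 3.0500

Derivation:
Step 0: x=[4.4000] v=[0.0000]
Step 1: x=[4.3983] v=[-0.0350]
Step 2: x=[4.3948] v=[-0.0699]
Step 3: x=[4.3896] v=[-0.1046]
Step 4: x=[4.3826] v=[-0.1391]
Step 5: x=[4.3739] v=[-0.1732]
Step 6: x=[4.3636] v=[-0.2069]
Step 7: x=[4.3516] v=[-0.2401]
Step 8: x=[4.3380] v=[-0.2727]
Step 9: x=[4.3228] v=[-0.3046]
Step 10: x=[4.3060] v=[-0.3357]
Step 11: x=[4.2877] v=[-0.3660]
Step 12: x=[4.2679] v=[-0.3954]
Step 13: x=[4.2467] v=[-0.4238]
Step 14: x=[4.2241] v=[-0.4511]
Step 15: x=[4.2002] v=[-0.4773]
Step 16: x=[4.1751] v=[-0.5023]
Step 17: x=[4.1488] v=[-0.5261]
Step 18: x=[4.1214] v=[-0.5485]
Step 19: x=[4.0929] v=[-0.5696]
Step 20: x=[4.0634] v=[-0.5892]
Step 21: x=[4.0330] v=[-0.6074]
Step 22: x=[4.0018] v=[-0.6241]
Step 23: x=[3.9698] v=[-0.6392]
Step 24: x=[3.9372] v=[-0.6527]
Step 25: x=[3.9040] v=[-0.6646]
Step 26: x=[3.8703] v=[-0.6748]
Step 27: x=[3.8361] v=[-0.6833]
Step 28: x=[3.8016] v=[-0.6901]
Step 29: x=[3.7668] v=[-0.6952]
Step 30: x=[3.7319] v=[-0.6985]
Step 31: x=[3.6969] v=[-0.7001]
Step 32: x=[3.6619] v=[-0.6999]
Step 33: x=[3.6270] v=[-0.6980]
Step 34: x=[3.5923] v=[-0.6944]
Step 35: x=[3.5579] v=[-0.6890]
Step 36: x=[3.5238] v=[-0.6819]
Step 37: x=[3.4901] v=[-0.6731]
Step 38: x=[3.4570] v=[-0.6626]
Step 39: x=[3.4245] v=[-0.6505]
Step 40: x=[3.3927] v=[-0.6367]
Step 41: x=[3.3616] v=[-0.6213]
Step 42: x=[3.3314] v=[-0.6044]
Step 43: x=[3.3021] v=[-0.5860]
Step 44: x=[3.2738] v=[-0.5661]
Step 45: x=[3.2466] v=[-0.5448]
Step 46: x=[3.2205] v=[-0.5221]
Step 47: x=[3.1956] v=[-0.4981]
Step 48: x=[3.1720] v=[-0.4729]
Step 49: x=[3.1497] v=[-0.4465]
Step 50: x=[3.1288] v=[-0.4190]
Step 51: x=[3.1093] v=[-0.3904]
Step 52: x=[3.0913] v=[-0.3609]
Step 53: x=[3.0748] v=[-0.3305]
Step 54: x=[3.0598] v=[-0.2992]
Step 55: x=[3.0464] v=[-0.2672]
Step 56: x=[3.0347] v=[-0.2345]
Step 57: x=[3.0246] v=[-0.2012]
Step 58: x=[3.0162] v=[-0.1674]
Step 59: x=[3.0095] v=[-0.1332]
Step 60: x=[3.0046] v=[-0.0987]
Step 61: x=[3.0014] v=[-0.0639]
v[0] did not become non-negative within 61 steps; using fallback time=3.0500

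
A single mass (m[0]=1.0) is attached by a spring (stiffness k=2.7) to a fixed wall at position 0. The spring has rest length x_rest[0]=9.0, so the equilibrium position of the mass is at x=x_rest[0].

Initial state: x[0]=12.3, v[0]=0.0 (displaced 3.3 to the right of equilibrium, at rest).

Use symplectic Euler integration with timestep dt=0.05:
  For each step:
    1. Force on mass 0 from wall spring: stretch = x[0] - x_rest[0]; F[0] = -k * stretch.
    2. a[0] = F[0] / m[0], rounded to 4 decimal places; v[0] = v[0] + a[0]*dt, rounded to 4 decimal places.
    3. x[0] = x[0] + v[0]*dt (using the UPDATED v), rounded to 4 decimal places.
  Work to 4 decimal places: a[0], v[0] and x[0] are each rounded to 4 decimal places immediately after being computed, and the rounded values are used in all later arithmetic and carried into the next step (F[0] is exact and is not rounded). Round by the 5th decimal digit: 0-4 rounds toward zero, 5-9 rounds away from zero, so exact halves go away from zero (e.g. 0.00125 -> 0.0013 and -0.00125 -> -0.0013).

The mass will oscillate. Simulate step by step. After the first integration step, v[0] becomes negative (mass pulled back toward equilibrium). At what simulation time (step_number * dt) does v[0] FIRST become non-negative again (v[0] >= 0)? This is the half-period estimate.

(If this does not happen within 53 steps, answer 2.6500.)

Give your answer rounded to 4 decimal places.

Step 0: x=[12.3000] v=[0.0000]
Step 1: x=[12.2777] v=[-0.4455]
Step 2: x=[12.2333] v=[-0.8880]
Step 3: x=[12.1671] v=[-1.3245]
Step 4: x=[12.0795] v=[-1.7521]
Step 5: x=[11.9711] v=[-2.1678]
Step 6: x=[11.8427] v=[-2.5689]
Step 7: x=[11.6951] v=[-2.9527]
Step 8: x=[11.5293] v=[-3.3165]
Step 9: x=[11.3464] v=[-3.6580]
Step 10: x=[11.1477] v=[-3.9748]
Step 11: x=[10.9345] v=[-4.2647]
Step 12: x=[10.7082] v=[-4.5259]
Step 13: x=[10.4704] v=[-4.7565]
Step 14: x=[10.2227] v=[-4.9550]
Step 15: x=[9.9667] v=[-5.1201]
Step 16: x=[9.7042] v=[-5.2506]
Step 17: x=[9.4369] v=[-5.3457]
Step 18: x=[9.1667] v=[-5.4047]
Step 19: x=[8.8953] v=[-5.4272]
Step 20: x=[8.6246] v=[-5.4131]
Step 21: x=[8.3565] v=[-5.3624]
Step 22: x=[8.0927] v=[-5.2755]
Step 23: x=[7.8351] v=[-5.1530]
Step 24: x=[7.5853] v=[-4.9957]
Step 25: x=[7.3451] v=[-4.8047]
Step 26: x=[7.1160] v=[-4.5813]
Step 27: x=[6.8997] v=[-4.3270]
Step 28: x=[6.6975] v=[-4.0435]
Step 29: x=[6.5109] v=[-3.7327]
Step 30: x=[6.3411] v=[-3.3967]
Step 31: x=[6.1892] v=[-3.0378]
Step 32: x=[6.0563] v=[-2.6583]
Step 33: x=[5.9433] v=[-2.2609]
Step 34: x=[5.8509] v=[-1.8482]
Step 35: x=[5.7797] v=[-1.4231]
Step 36: x=[5.7303] v=[-0.9884]
Step 37: x=[5.7030] v=[-0.5470]
Step 38: x=[5.6979] v=[-0.1019]
Step 39: x=[5.7151] v=[0.3439]
First v>=0 after going negative at step 39, time=1.9500

Answer: 1.9500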